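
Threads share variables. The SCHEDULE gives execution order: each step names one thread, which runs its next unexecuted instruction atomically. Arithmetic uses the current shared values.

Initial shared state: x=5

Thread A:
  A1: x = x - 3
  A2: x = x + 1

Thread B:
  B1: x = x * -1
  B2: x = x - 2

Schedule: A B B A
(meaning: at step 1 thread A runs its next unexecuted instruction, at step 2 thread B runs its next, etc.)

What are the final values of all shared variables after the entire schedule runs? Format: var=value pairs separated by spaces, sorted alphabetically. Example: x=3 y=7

Step 1: thread A executes A1 (x = x - 3). Shared: x=2. PCs: A@1 B@0
Step 2: thread B executes B1 (x = x * -1). Shared: x=-2. PCs: A@1 B@1
Step 3: thread B executes B2 (x = x - 2). Shared: x=-4. PCs: A@1 B@2
Step 4: thread A executes A2 (x = x + 1). Shared: x=-3. PCs: A@2 B@2

Answer: x=-3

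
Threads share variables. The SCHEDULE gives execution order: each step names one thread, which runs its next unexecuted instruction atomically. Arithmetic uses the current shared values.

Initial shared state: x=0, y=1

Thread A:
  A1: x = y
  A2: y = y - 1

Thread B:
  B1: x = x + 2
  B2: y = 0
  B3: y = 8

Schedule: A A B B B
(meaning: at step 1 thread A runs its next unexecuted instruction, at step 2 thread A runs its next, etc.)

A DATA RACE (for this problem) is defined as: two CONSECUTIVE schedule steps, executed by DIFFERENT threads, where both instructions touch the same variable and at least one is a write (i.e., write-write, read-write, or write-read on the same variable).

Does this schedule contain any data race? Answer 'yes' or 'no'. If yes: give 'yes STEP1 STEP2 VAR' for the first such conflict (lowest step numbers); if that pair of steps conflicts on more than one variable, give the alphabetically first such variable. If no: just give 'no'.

Steps 1,2: same thread (A). No race.
Steps 2,3: A(r=y,w=y) vs B(r=x,w=x). No conflict.
Steps 3,4: same thread (B). No race.
Steps 4,5: same thread (B). No race.

Answer: no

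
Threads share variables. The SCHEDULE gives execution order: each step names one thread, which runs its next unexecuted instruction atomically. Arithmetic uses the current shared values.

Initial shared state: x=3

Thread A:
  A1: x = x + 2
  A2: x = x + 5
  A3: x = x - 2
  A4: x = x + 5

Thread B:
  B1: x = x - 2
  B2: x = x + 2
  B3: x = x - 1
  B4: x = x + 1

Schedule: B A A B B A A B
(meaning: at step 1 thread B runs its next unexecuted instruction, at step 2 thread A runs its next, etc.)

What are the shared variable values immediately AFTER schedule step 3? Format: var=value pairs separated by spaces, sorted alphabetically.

Step 1: thread B executes B1 (x = x - 2). Shared: x=1. PCs: A@0 B@1
Step 2: thread A executes A1 (x = x + 2). Shared: x=3. PCs: A@1 B@1
Step 3: thread A executes A2 (x = x + 5). Shared: x=8. PCs: A@2 B@1

Answer: x=8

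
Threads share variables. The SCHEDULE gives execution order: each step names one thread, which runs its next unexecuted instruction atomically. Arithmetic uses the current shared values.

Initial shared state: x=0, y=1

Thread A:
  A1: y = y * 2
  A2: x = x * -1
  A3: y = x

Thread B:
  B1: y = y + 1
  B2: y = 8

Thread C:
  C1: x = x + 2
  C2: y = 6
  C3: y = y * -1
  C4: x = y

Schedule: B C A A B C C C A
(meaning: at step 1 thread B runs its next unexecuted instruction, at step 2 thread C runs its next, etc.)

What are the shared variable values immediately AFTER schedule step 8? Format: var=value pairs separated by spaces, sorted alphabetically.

Answer: x=-6 y=-6

Derivation:
Step 1: thread B executes B1 (y = y + 1). Shared: x=0 y=2. PCs: A@0 B@1 C@0
Step 2: thread C executes C1 (x = x + 2). Shared: x=2 y=2. PCs: A@0 B@1 C@1
Step 3: thread A executes A1 (y = y * 2). Shared: x=2 y=4. PCs: A@1 B@1 C@1
Step 4: thread A executes A2 (x = x * -1). Shared: x=-2 y=4. PCs: A@2 B@1 C@1
Step 5: thread B executes B2 (y = 8). Shared: x=-2 y=8. PCs: A@2 B@2 C@1
Step 6: thread C executes C2 (y = 6). Shared: x=-2 y=6. PCs: A@2 B@2 C@2
Step 7: thread C executes C3 (y = y * -1). Shared: x=-2 y=-6. PCs: A@2 B@2 C@3
Step 8: thread C executes C4 (x = y). Shared: x=-6 y=-6. PCs: A@2 B@2 C@4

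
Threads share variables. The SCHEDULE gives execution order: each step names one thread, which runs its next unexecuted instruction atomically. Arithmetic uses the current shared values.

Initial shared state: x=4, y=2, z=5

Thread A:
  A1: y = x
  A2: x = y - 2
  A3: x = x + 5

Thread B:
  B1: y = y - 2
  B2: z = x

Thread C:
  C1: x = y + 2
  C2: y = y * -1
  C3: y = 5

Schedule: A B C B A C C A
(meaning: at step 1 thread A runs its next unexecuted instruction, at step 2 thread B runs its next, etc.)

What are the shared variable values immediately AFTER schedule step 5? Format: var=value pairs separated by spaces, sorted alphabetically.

Step 1: thread A executes A1 (y = x). Shared: x=4 y=4 z=5. PCs: A@1 B@0 C@0
Step 2: thread B executes B1 (y = y - 2). Shared: x=4 y=2 z=5. PCs: A@1 B@1 C@0
Step 3: thread C executes C1 (x = y + 2). Shared: x=4 y=2 z=5. PCs: A@1 B@1 C@1
Step 4: thread B executes B2 (z = x). Shared: x=4 y=2 z=4. PCs: A@1 B@2 C@1
Step 5: thread A executes A2 (x = y - 2). Shared: x=0 y=2 z=4. PCs: A@2 B@2 C@1

Answer: x=0 y=2 z=4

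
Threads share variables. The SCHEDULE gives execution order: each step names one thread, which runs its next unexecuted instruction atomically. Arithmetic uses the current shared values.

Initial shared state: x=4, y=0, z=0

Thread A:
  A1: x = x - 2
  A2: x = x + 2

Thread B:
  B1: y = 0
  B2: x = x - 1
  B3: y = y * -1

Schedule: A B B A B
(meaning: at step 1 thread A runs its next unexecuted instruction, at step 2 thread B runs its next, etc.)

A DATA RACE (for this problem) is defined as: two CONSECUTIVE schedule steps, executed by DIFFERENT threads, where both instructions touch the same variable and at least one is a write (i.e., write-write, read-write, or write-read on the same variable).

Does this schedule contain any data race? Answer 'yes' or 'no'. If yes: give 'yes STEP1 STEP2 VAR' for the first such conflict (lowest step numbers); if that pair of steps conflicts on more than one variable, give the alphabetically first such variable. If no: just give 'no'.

Answer: yes 3 4 x

Derivation:
Steps 1,2: A(r=x,w=x) vs B(r=-,w=y). No conflict.
Steps 2,3: same thread (B). No race.
Steps 3,4: B(x = x - 1) vs A(x = x + 2). RACE on x (W-W).
Steps 4,5: A(r=x,w=x) vs B(r=y,w=y). No conflict.
First conflict at steps 3,4.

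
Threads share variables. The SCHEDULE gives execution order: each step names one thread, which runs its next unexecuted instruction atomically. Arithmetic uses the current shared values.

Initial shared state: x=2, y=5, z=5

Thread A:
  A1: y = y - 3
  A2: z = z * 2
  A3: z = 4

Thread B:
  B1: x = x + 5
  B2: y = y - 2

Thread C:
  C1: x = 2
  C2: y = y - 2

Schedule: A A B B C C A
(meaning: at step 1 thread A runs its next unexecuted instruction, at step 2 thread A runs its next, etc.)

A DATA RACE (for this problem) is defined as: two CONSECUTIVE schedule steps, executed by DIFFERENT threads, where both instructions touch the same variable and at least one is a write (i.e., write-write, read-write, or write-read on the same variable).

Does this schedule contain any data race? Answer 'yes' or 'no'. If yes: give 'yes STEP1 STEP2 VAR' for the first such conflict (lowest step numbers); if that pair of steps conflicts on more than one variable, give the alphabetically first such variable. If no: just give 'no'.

Steps 1,2: same thread (A). No race.
Steps 2,3: A(r=z,w=z) vs B(r=x,w=x). No conflict.
Steps 3,4: same thread (B). No race.
Steps 4,5: B(r=y,w=y) vs C(r=-,w=x). No conflict.
Steps 5,6: same thread (C). No race.
Steps 6,7: C(r=y,w=y) vs A(r=-,w=z). No conflict.

Answer: no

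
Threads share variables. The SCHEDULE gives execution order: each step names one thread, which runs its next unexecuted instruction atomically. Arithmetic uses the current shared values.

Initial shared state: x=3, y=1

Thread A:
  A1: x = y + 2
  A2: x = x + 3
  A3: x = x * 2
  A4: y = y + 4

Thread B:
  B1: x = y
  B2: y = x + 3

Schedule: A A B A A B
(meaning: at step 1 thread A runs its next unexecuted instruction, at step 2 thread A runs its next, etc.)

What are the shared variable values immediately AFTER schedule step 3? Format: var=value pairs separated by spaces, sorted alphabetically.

Answer: x=1 y=1

Derivation:
Step 1: thread A executes A1 (x = y + 2). Shared: x=3 y=1. PCs: A@1 B@0
Step 2: thread A executes A2 (x = x + 3). Shared: x=6 y=1. PCs: A@2 B@0
Step 3: thread B executes B1 (x = y). Shared: x=1 y=1. PCs: A@2 B@1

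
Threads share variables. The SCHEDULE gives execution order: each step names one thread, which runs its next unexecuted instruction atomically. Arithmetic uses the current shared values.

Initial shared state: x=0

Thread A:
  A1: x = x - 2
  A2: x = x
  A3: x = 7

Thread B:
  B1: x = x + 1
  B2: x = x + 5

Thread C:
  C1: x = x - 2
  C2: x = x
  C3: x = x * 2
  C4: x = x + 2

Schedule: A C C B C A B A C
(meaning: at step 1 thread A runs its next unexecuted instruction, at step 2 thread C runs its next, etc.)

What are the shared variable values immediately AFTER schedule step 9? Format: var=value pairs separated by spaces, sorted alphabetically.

Answer: x=9

Derivation:
Step 1: thread A executes A1 (x = x - 2). Shared: x=-2. PCs: A@1 B@0 C@0
Step 2: thread C executes C1 (x = x - 2). Shared: x=-4. PCs: A@1 B@0 C@1
Step 3: thread C executes C2 (x = x). Shared: x=-4. PCs: A@1 B@0 C@2
Step 4: thread B executes B1 (x = x + 1). Shared: x=-3. PCs: A@1 B@1 C@2
Step 5: thread C executes C3 (x = x * 2). Shared: x=-6. PCs: A@1 B@1 C@3
Step 6: thread A executes A2 (x = x). Shared: x=-6. PCs: A@2 B@1 C@3
Step 7: thread B executes B2 (x = x + 5). Shared: x=-1. PCs: A@2 B@2 C@3
Step 8: thread A executes A3 (x = 7). Shared: x=7. PCs: A@3 B@2 C@3
Step 9: thread C executes C4 (x = x + 2). Shared: x=9. PCs: A@3 B@2 C@4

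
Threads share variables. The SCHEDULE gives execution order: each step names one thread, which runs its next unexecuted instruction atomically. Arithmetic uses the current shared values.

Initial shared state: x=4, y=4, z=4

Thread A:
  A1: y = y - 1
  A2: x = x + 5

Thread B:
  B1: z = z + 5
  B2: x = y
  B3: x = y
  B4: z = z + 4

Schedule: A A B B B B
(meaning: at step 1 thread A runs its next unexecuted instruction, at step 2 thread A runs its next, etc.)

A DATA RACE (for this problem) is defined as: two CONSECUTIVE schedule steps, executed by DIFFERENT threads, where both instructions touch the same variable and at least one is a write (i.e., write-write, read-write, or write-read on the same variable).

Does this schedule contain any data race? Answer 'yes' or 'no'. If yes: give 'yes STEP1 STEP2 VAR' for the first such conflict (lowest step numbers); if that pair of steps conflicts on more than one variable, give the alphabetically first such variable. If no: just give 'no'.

Answer: no

Derivation:
Steps 1,2: same thread (A). No race.
Steps 2,3: A(r=x,w=x) vs B(r=z,w=z). No conflict.
Steps 3,4: same thread (B). No race.
Steps 4,5: same thread (B). No race.
Steps 5,6: same thread (B). No race.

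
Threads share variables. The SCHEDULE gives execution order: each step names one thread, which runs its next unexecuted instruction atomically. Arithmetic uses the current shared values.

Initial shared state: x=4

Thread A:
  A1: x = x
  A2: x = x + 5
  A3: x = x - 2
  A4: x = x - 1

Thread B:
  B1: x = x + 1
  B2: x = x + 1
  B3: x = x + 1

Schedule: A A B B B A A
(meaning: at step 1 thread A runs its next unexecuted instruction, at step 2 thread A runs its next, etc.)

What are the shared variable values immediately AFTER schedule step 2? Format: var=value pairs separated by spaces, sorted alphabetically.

Answer: x=9

Derivation:
Step 1: thread A executes A1 (x = x). Shared: x=4. PCs: A@1 B@0
Step 2: thread A executes A2 (x = x + 5). Shared: x=9. PCs: A@2 B@0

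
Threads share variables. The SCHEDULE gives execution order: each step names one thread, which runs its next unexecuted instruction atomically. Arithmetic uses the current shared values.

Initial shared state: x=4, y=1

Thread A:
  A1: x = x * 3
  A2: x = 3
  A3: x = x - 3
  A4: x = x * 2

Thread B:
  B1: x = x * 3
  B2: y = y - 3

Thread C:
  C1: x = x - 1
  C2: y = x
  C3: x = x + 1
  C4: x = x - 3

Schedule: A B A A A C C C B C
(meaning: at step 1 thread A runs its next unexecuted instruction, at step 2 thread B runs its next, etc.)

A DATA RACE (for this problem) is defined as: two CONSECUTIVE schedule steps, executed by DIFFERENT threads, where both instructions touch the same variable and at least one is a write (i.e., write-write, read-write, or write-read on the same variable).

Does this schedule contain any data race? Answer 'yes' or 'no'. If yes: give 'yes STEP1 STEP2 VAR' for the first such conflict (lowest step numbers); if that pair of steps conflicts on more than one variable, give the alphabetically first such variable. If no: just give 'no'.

Steps 1,2: A(x = x * 3) vs B(x = x * 3). RACE on x (W-W).
Steps 2,3: B(x = x * 3) vs A(x = 3). RACE on x (W-W).
Steps 3,4: same thread (A). No race.
Steps 4,5: same thread (A). No race.
Steps 5,6: A(x = x * 2) vs C(x = x - 1). RACE on x (W-W).
Steps 6,7: same thread (C). No race.
Steps 7,8: same thread (C). No race.
Steps 8,9: C(r=x,w=x) vs B(r=y,w=y). No conflict.
Steps 9,10: B(r=y,w=y) vs C(r=x,w=x). No conflict.
First conflict at steps 1,2.

Answer: yes 1 2 x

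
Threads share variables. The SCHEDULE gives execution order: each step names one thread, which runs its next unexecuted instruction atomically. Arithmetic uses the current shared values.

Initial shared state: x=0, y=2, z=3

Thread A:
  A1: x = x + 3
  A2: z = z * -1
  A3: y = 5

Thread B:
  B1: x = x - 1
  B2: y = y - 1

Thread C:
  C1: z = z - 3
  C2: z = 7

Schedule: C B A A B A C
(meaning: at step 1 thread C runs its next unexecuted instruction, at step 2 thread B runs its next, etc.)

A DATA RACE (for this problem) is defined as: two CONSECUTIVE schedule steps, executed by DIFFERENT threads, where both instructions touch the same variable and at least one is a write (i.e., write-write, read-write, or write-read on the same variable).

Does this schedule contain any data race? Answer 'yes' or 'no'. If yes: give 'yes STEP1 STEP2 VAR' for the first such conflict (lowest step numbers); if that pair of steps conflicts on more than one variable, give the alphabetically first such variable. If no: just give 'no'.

Steps 1,2: C(r=z,w=z) vs B(r=x,w=x). No conflict.
Steps 2,3: B(x = x - 1) vs A(x = x + 3). RACE on x (W-W).
Steps 3,4: same thread (A). No race.
Steps 4,5: A(r=z,w=z) vs B(r=y,w=y). No conflict.
Steps 5,6: B(y = y - 1) vs A(y = 5). RACE on y (W-W).
Steps 6,7: A(r=-,w=y) vs C(r=-,w=z). No conflict.
First conflict at steps 2,3.

Answer: yes 2 3 x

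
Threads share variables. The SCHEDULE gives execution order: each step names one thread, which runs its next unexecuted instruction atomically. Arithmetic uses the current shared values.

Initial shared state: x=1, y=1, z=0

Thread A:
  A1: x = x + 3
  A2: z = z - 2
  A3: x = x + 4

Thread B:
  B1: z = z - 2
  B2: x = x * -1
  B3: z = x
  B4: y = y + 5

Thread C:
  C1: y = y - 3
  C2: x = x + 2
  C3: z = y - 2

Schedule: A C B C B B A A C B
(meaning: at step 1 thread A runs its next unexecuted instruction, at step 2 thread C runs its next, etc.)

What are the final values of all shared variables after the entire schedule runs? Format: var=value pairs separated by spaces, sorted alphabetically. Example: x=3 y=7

Step 1: thread A executes A1 (x = x + 3). Shared: x=4 y=1 z=0. PCs: A@1 B@0 C@0
Step 2: thread C executes C1 (y = y - 3). Shared: x=4 y=-2 z=0. PCs: A@1 B@0 C@1
Step 3: thread B executes B1 (z = z - 2). Shared: x=4 y=-2 z=-2. PCs: A@1 B@1 C@1
Step 4: thread C executes C2 (x = x + 2). Shared: x=6 y=-2 z=-2. PCs: A@1 B@1 C@2
Step 5: thread B executes B2 (x = x * -1). Shared: x=-6 y=-2 z=-2. PCs: A@1 B@2 C@2
Step 6: thread B executes B3 (z = x). Shared: x=-6 y=-2 z=-6. PCs: A@1 B@3 C@2
Step 7: thread A executes A2 (z = z - 2). Shared: x=-6 y=-2 z=-8. PCs: A@2 B@3 C@2
Step 8: thread A executes A3 (x = x + 4). Shared: x=-2 y=-2 z=-8. PCs: A@3 B@3 C@2
Step 9: thread C executes C3 (z = y - 2). Shared: x=-2 y=-2 z=-4. PCs: A@3 B@3 C@3
Step 10: thread B executes B4 (y = y + 5). Shared: x=-2 y=3 z=-4. PCs: A@3 B@4 C@3

Answer: x=-2 y=3 z=-4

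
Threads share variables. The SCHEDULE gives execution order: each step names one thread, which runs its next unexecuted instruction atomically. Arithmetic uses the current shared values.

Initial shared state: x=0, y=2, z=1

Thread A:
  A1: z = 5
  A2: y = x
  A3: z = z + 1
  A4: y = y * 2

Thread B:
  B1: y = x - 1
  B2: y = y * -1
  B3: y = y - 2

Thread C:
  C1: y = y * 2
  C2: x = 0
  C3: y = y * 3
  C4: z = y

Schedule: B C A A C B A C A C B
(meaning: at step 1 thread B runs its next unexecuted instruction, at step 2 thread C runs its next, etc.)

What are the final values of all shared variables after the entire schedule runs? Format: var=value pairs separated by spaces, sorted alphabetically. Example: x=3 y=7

Answer: x=0 y=-2 z=0

Derivation:
Step 1: thread B executes B1 (y = x - 1). Shared: x=0 y=-1 z=1. PCs: A@0 B@1 C@0
Step 2: thread C executes C1 (y = y * 2). Shared: x=0 y=-2 z=1. PCs: A@0 B@1 C@1
Step 3: thread A executes A1 (z = 5). Shared: x=0 y=-2 z=5. PCs: A@1 B@1 C@1
Step 4: thread A executes A2 (y = x). Shared: x=0 y=0 z=5. PCs: A@2 B@1 C@1
Step 5: thread C executes C2 (x = 0). Shared: x=0 y=0 z=5. PCs: A@2 B@1 C@2
Step 6: thread B executes B2 (y = y * -1). Shared: x=0 y=0 z=5. PCs: A@2 B@2 C@2
Step 7: thread A executes A3 (z = z + 1). Shared: x=0 y=0 z=6. PCs: A@3 B@2 C@2
Step 8: thread C executes C3 (y = y * 3). Shared: x=0 y=0 z=6. PCs: A@3 B@2 C@3
Step 9: thread A executes A4 (y = y * 2). Shared: x=0 y=0 z=6. PCs: A@4 B@2 C@3
Step 10: thread C executes C4 (z = y). Shared: x=0 y=0 z=0. PCs: A@4 B@2 C@4
Step 11: thread B executes B3 (y = y - 2). Shared: x=0 y=-2 z=0. PCs: A@4 B@3 C@4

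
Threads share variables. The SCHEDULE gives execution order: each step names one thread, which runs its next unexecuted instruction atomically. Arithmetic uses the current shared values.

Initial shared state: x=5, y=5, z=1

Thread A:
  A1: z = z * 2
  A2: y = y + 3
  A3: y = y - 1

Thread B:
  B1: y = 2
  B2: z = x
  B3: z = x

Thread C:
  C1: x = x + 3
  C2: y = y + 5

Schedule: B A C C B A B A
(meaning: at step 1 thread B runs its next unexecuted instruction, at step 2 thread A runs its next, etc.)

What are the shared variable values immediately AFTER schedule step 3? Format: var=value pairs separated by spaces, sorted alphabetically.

Step 1: thread B executes B1 (y = 2). Shared: x=5 y=2 z=1. PCs: A@0 B@1 C@0
Step 2: thread A executes A1 (z = z * 2). Shared: x=5 y=2 z=2. PCs: A@1 B@1 C@0
Step 3: thread C executes C1 (x = x + 3). Shared: x=8 y=2 z=2. PCs: A@1 B@1 C@1

Answer: x=8 y=2 z=2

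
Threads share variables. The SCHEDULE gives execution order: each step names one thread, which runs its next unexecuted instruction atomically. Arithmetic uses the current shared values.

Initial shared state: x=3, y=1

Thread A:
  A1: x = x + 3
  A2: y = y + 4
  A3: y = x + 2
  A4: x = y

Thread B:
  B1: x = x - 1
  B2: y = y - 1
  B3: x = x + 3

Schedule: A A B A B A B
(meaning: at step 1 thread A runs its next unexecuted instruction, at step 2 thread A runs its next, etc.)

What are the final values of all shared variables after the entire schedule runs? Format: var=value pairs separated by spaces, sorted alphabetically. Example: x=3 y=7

Step 1: thread A executes A1 (x = x + 3). Shared: x=6 y=1. PCs: A@1 B@0
Step 2: thread A executes A2 (y = y + 4). Shared: x=6 y=5. PCs: A@2 B@0
Step 3: thread B executes B1 (x = x - 1). Shared: x=5 y=5. PCs: A@2 B@1
Step 4: thread A executes A3 (y = x + 2). Shared: x=5 y=7. PCs: A@3 B@1
Step 5: thread B executes B2 (y = y - 1). Shared: x=5 y=6. PCs: A@3 B@2
Step 6: thread A executes A4 (x = y). Shared: x=6 y=6. PCs: A@4 B@2
Step 7: thread B executes B3 (x = x + 3). Shared: x=9 y=6. PCs: A@4 B@3

Answer: x=9 y=6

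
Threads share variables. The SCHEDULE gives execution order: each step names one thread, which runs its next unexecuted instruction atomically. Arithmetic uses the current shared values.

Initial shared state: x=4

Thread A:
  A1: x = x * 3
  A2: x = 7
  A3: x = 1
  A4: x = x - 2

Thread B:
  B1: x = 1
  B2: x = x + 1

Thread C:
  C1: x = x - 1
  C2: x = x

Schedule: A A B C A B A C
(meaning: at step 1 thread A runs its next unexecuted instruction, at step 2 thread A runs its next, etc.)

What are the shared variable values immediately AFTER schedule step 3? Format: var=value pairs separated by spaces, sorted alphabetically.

Step 1: thread A executes A1 (x = x * 3). Shared: x=12. PCs: A@1 B@0 C@0
Step 2: thread A executes A2 (x = 7). Shared: x=7. PCs: A@2 B@0 C@0
Step 3: thread B executes B1 (x = 1). Shared: x=1. PCs: A@2 B@1 C@0

Answer: x=1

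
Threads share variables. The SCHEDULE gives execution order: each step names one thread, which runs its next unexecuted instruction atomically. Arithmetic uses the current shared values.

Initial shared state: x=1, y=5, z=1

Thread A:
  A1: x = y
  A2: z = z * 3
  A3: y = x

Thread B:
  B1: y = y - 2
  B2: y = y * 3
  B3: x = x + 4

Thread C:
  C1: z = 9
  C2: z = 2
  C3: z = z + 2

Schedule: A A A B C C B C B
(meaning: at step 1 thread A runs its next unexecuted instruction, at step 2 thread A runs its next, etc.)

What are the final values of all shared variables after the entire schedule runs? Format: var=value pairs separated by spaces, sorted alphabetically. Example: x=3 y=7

Answer: x=9 y=9 z=4

Derivation:
Step 1: thread A executes A1 (x = y). Shared: x=5 y=5 z=1. PCs: A@1 B@0 C@0
Step 2: thread A executes A2 (z = z * 3). Shared: x=5 y=5 z=3. PCs: A@2 B@0 C@0
Step 3: thread A executes A3 (y = x). Shared: x=5 y=5 z=3. PCs: A@3 B@0 C@0
Step 4: thread B executes B1 (y = y - 2). Shared: x=5 y=3 z=3. PCs: A@3 B@1 C@0
Step 5: thread C executes C1 (z = 9). Shared: x=5 y=3 z=9. PCs: A@3 B@1 C@1
Step 6: thread C executes C2 (z = 2). Shared: x=5 y=3 z=2. PCs: A@3 B@1 C@2
Step 7: thread B executes B2 (y = y * 3). Shared: x=5 y=9 z=2. PCs: A@3 B@2 C@2
Step 8: thread C executes C3 (z = z + 2). Shared: x=5 y=9 z=4. PCs: A@3 B@2 C@3
Step 9: thread B executes B3 (x = x + 4). Shared: x=9 y=9 z=4. PCs: A@3 B@3 C@3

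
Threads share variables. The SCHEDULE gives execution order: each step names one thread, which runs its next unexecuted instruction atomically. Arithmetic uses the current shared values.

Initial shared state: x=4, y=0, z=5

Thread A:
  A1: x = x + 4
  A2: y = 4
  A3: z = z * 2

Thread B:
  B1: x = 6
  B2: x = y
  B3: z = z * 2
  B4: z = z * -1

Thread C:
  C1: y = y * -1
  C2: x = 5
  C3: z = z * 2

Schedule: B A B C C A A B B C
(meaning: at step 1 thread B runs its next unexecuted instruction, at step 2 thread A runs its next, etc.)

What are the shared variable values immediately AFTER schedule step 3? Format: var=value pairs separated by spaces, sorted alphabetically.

Step 1: thread B executes B1 (x = 6). Shared: x=6 y=0 z=5. PCs: A@0 B@1 C@0
Step 2: thread A executes A1 (x = x + 4). Shared: x=10 y=0 z=5. PCs: A@1 B@1 C@0
Step 3: thread B executes B2 (x = y). Shared: x=0 y=0 z=5. PCs: A@1 B@2 C@0

Answer: x=0 y=0 z=5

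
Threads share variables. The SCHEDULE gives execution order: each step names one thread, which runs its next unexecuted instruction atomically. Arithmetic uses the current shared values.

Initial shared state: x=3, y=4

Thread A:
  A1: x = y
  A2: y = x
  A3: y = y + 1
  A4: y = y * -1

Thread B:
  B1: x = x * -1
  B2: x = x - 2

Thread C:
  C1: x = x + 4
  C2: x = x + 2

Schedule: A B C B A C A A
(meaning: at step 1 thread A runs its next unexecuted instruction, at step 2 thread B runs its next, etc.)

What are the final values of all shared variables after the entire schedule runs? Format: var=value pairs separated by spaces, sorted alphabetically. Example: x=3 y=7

Step 1: thread A executes A1 (x = y). Shared: x=4 y=4. PCs: A@1 B@0 C@0
Step 2: thread B executes B1 (x = x * -1). Shared: x=-4 y=4. PCs: A@1 B@1 C@0
Step 3: thread C executes C1 (x = x + 4). Shared: x=0 y=4. PCs: A@1 B@1 C@1
Step 4: thread B executes B2 (x = x - 2). Shared: x=-2 y=4. PCs: A@1 B@2 C@1
Step 5: thread A executes A2 (y = x). Shared: x=-2 y=-2. PCs: A@2 B@2 C@1
Step 6: thread C executes C2 (x = x + 2). Shared: x=0 y=-2. PCs: A@2 B@2 C@2
Step 7: thread A executes A3 (y = y + 1). Shared: x=0 y=-1. PCs: A@3 B@2 C@2
Step 8: thread A executes A4 (y = y * -1). Shared: x=0 y=1. PCs: A@4 B@2 C@2

Answer: x=0 y=1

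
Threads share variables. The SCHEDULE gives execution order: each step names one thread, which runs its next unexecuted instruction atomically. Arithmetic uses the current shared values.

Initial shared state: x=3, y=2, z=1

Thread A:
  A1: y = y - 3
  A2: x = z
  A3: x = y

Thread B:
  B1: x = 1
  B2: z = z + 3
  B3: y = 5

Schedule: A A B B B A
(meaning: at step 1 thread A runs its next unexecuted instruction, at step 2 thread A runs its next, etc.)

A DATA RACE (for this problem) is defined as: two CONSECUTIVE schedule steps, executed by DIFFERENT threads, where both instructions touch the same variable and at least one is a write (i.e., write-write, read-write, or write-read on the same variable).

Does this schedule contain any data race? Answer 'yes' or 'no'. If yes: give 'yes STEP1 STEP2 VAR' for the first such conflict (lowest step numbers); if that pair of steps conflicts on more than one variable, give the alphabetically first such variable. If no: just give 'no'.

Steps 1,2: same thread (A). No race.
Steps 2,3: A(x = z) vs B(x = 1). RACE on x (W-W).
Steps 3,4: same thread (B). No race.
Steps 4,5: same thread (B). No race.
Steps 5,6: B(y = 5) vs A(x = y). RACE on y (W-R).
First conflict at steps 2,3.

Answer: yes 2 3 x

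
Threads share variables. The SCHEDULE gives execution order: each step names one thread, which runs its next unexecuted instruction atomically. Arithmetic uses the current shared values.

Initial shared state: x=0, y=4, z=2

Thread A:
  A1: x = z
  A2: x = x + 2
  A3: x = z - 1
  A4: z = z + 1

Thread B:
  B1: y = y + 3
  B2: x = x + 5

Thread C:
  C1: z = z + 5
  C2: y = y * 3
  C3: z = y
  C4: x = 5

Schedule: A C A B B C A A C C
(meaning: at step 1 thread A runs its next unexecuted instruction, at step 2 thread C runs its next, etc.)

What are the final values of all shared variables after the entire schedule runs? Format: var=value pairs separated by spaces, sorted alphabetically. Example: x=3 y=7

Step 1: thread A executes A1 (x = z). Shared: x=2 y=4 z=2. PCs: A@1 B@0 C@0
Step 2: thread C executes C1 (z = z + 5). Shared: x=2 y=4 z=7. PCs: A@1 B@0 C@1
Step 3: thread A executes A2 (x = x + 2). Shared: x=4 y=4 z=7. PCs: A@2 B@0 C@1
Step 4: thread B executes B1 (y = y + 3). Shared: x=4 y=7 z=7. PCs: A@2 B@1 C@1
Step 5: thread B executes B2 (x = x + 5). Shared: x=9 y=7 z=7. PCs: A@2 B@2 C@1
Step 6: thread C executes C2 (y = y * 3). Shared: x=9 y=21 z=7. PCs: A@2 B@2 C@2
Step 7: thread A executes A3 (x = z - 1). Shared: x=6 y=21 z=7. PCs: A@3 B@2 C@2
Step 8: thread A executes A4 (z = z + 1). Shared: x=6 y=21 z=8. PCs: A@4 B@2 C@2
Step 9: thread C executes C3 (z = y). Shared: x=6 y=21 z=21. PCs: A@4 B@2 C@3
Step 10: thread C executes C4 (x = 5). Shared: x=5 y=21 z=21. PCs: A@4 B@2 C@4

Answer: x=5 y=21 z=21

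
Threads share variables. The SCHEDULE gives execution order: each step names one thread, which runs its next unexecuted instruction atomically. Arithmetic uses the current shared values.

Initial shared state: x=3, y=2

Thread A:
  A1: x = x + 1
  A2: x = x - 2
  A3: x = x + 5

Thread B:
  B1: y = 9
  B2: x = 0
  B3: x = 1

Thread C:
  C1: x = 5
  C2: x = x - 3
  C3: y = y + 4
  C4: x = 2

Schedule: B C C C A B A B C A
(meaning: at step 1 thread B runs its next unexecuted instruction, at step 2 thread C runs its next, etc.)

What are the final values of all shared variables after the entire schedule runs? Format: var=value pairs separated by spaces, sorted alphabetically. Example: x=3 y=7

Step 1: thread B executes B1 (y = 9). Shared: x=3 y=9. PCs: A@0 B@1 C@0
Step 2: thread C executes C1 (x = 5). Shared: x=5 y=9. PCs: A@0 B@1 C@1
Step 3: thread C executes C2 (x = x - 3). Shared: x=2 y=9. PCs: A@0 B@1 C@2
Step 4: thread C executes C3 (y = y + 4). Shared: x=2 y=13. PCs: A@0 B@1 C@3
Step 5: thread A executes A1 (x = x + 1). Shared: x=3 y=13. PCs: A@1 B@1 C@3
Step 6: thread B executes B2 (x = 0). Shared: x=0 y=13. PCs: A@1 B@2 C@3
Step 7: thread A executes A2 (x = x - 2). Shared: x=-2 y=13. PCs: A@2 B@2 C@3
Step 8: thread B executes B3 (x = 1). Shared: x=1 y=13. PCs: A@2 B@3 C@3
Step 9: thread C executes C4 (x = 2). Shared: x=2 y=13. PCs: A@2 B@3 C@4
Step 10: thread A executes A3 (x = x + 5). Shared: x=7 y=13. PCs: A@3 B@3 C@4

Answer: x=7 y=13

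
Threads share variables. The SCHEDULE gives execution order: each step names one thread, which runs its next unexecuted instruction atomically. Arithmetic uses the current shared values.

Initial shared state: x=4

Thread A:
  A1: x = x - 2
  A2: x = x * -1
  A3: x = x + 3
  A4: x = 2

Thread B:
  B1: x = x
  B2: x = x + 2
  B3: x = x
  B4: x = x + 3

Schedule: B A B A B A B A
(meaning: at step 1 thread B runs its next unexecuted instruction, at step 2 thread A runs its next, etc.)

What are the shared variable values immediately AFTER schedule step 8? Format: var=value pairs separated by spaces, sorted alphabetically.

Answer: x=2

Derivation:
Step 1: thread B executes B1 (x = x). Shared: x=4. PCs: A@0 B@1
Step 2: thread A executes A1 (x = x - 2). Shared: x=2. PCs: A@1 B@1
Step 3: thread B executes B2 (x = x + 2). Shared: x=4. PCs: A@1 B@2
Step 4: thread A executes A2 (x = x * -1). Shared: x=-4. PCs: A@2 B@2
Step 5: thread B executes B3 (x = x). Shared: x=-4. PCs: A@2 B@3
Step 6: thread A executes A3 (x = x + 3). Shared: x=-1. PCs: A@3 B@3
Step 7: thread B executes B4 (x = x + 3). Shared: x=2. PCs: A@3 B@4
Step 8: thread A executes A4 (x = 2). Shared: x=2. PCs: A@4 B@4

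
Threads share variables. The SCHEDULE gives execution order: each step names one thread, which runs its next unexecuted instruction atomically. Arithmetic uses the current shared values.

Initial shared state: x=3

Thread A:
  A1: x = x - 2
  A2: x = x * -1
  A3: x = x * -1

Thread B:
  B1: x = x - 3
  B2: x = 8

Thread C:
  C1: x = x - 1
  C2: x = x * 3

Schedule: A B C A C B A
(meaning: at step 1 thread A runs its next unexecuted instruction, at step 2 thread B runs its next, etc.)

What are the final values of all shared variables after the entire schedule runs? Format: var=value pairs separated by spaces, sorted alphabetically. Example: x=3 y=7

Step 1: thread A executes A1 (x = x - 2). Shared: x=1. PCs: A@1 B@0 C@0
Step 2: thread B executes B1 (x = x - 3). Shared: x=-2. PCs: A@1 B@1 C@0
Step 3: thread C executes C1 (x = x - 1). Shared: x=-3. PCs: A@1 B@1 C@1
Step 4: thread A executes A2 (x = x * -1). Shared: x=3. PCs: A@2 B@1 C@1
Step 5: thread C executes C2 (x = x * 3). Shared: x=9. PCs: A@2 B@1 C@2
Step 6: thread B executes B2 (x = 8). Shared: x=8. PCs: A@2 B@2 C@2
Step 7: thread A executes A3 (x = x * -1). Shared: x=-8. PCs: A@3 B@2 C@2

Answer: x=-8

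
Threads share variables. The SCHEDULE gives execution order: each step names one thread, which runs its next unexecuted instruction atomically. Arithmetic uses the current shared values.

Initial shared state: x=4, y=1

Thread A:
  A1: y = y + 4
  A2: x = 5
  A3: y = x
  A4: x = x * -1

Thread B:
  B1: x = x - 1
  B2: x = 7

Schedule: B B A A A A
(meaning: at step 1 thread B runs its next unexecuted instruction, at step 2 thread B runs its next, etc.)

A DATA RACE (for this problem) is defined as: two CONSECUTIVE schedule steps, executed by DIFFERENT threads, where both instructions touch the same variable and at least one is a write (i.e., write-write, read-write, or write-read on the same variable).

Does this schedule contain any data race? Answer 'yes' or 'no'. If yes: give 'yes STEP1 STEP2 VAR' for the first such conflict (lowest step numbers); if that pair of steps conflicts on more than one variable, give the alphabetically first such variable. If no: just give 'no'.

Steps 1,2: same thread (B). No race.
Steps 2,3: B(r=-,w=x) vs A(r=y,w=y). No conflict.
Steps 3,4: same thread (A). No race.
Steps 4,5: same thread (A). No race.
Steps 5,6: same thread (A). No race.

Answer: no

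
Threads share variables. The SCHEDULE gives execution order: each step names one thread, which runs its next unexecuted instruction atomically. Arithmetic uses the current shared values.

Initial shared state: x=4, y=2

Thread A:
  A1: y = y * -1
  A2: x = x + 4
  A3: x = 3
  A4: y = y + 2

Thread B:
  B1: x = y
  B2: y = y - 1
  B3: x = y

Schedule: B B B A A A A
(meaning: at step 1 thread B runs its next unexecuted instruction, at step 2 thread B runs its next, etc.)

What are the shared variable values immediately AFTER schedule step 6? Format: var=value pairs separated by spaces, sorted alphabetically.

Step 1: thread B executes B1 (x = y). Shared: x=2 y=2. PCs: A@0 B@1
Step 2: thread B executes B2 (y = y - 1). Shared: x=2 y=1. PCs: A@0 B@2
Step 3: thread B executes B3 (x = y). Shared: x=1 y=1. PCs: A@0 B@3
Step 4: thread A executes A1 (y = y * -1). Shared: x=1 y=-1. PCs: A@1 B@3
Step 5: thread A executes A2 (x = x + 4). Shared: x=5 y=-1. PCs: A@2 B@3
Step 6: thread A executes A3 (x = 3). Shared: x=3 y=-1. PCs: A@3 B@3

Answer: x=3 y=-1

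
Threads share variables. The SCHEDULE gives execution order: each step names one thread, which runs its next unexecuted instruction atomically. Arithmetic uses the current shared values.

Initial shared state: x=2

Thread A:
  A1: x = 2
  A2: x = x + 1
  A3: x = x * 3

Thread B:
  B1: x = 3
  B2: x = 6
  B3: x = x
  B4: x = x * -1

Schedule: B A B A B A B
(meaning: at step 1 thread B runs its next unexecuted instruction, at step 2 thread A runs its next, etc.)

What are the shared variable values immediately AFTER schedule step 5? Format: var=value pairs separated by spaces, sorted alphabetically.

Step 1: thread B executes B1 (x = 3). Shared: x=3. PCs: A@0 B@1
Step 2: thread A executes A1 (x = 2). Shared: x=2. PCs: A@1 B@1
Step 3: thread B executes B2 (x = 6). Shared: x=6. PCs: A@1 B@2
Step 4: thread A executes A2 (x = x + 1). Shared: x=7. PCs: A@2 B@2
Step 5: thread B executes B3 (x = x). Shared: x=7. PCs: A@2 B@3

Answer: x=7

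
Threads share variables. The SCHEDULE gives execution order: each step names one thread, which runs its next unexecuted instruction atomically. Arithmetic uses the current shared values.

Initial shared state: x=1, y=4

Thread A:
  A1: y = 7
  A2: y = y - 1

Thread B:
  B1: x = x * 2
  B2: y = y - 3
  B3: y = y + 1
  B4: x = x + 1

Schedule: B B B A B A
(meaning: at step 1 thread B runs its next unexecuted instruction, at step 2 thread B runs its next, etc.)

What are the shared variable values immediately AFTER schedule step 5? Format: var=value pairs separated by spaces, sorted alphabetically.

Answer: x=3 y=7

Derivation:
Step 1: thread B executes B1 (x = x * 2). Shared: x=2 y=4. PCs: A@0 B@1
Step 2: thread B executes B2 (y = y - 3). Shared: x=2 y=1. PCs: A@0 B@2
Step 3: thread B executes B3 (y = y + 1). Shared: x=2 y=2. PCs: A@0 B@3
Step 4: thread A executes A1 (y = 7). Shared: x=2 y=7. PCs: A@1 B@3
Step 5: thread B executes B4 (x = x + 1). Shared: x=3 y=7. PCs: A@1 B@4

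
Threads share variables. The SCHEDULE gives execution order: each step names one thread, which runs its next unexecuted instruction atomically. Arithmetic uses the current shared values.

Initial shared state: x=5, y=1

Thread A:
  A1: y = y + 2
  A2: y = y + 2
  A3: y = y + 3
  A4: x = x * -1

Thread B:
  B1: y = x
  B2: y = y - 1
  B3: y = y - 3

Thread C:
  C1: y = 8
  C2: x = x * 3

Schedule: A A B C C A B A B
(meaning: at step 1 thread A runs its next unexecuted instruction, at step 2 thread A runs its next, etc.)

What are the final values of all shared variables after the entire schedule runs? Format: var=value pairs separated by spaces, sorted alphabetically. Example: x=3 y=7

Step 1: thread A executes A1 (y = y + 2). Shared: x=5 y=3. PCs: A@1 B@0 C@0
Step 2: thread A executes A2 (y = y + 2). Shared: x=5 y=5. PCs: A@2 B@0 C@0
Step 3: thread B executes B1 (y = x). Shared: x=5 y=5. PCs: A@2 B@1 C@0
Step 4: thread C executes C1 (y = 8). Shared: x=5 y=8. PCs: A@2 B@1 C@1
Step 5: thread C executes C2 (x = x * 3). Shared: x=15 y=8. PCs: A@2 B@1 C@2
Step 6: thread A executes A3 (y = y + 3). Shared: x=15 y=11. PCs: A@3 B@1 C@2
Step 7: thread B executes B2 (y = y - 1). Shared: x=15 y=10. PCs: A@3 B@2 C@2
Step 8: thread A executes A4 (x = x * -1). Shared: x=-15 y=10. PCs: A@4 B@2 C@2
Step 9: thread B executes B3 (y = y - 3). Shared: x=-15 y=7. PCs: A@4 B@3 C@2

Answer: x=-15 y=7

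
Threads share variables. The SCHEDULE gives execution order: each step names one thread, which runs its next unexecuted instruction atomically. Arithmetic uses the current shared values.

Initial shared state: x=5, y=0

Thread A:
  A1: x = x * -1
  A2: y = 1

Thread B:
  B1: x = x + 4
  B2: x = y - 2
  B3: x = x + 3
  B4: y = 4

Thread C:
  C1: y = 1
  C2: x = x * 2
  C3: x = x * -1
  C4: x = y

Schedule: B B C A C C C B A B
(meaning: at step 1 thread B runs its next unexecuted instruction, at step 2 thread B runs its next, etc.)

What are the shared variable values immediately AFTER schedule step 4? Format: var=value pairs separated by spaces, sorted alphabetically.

Answer: x=2 y=1

Derivation:
Step 1: thread B executes B1 (x = x + 4). Shared: x=9 y=0. PCs: A@0 B@1 C@0
Step 2: thread B executes B2 (x = y - 2). Shared: x=-2 y=0. PCs: A@0 B@2 C@0
Step 3: thread C executes C1 (y = 1). Shared: x=-2 y=1. PCs: A@0 B@2 C@1
Step 4: thread A executes A1 (x = x * -1). Shared: x=2 y=1. PCs: A@1 B@2 C@1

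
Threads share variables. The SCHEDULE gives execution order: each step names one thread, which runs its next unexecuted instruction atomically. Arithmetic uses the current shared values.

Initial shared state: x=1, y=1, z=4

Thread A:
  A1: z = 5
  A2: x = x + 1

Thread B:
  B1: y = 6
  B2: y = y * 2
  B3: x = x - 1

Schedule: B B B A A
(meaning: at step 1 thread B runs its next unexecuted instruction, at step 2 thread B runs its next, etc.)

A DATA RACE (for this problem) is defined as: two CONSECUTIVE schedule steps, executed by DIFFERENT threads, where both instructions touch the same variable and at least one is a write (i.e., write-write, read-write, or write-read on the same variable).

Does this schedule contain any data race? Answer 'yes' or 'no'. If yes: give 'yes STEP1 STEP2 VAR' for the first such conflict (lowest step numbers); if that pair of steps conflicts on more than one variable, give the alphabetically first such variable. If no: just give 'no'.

Steps 1,2: same thread (B). No race.
Steps 2,3: same thread (B). No race.
Steps 3,4: B(r=x,w=x) vs A(r=-,w=z). No conflict.
Steps 4,5: same thread (A). No race.

Answer: no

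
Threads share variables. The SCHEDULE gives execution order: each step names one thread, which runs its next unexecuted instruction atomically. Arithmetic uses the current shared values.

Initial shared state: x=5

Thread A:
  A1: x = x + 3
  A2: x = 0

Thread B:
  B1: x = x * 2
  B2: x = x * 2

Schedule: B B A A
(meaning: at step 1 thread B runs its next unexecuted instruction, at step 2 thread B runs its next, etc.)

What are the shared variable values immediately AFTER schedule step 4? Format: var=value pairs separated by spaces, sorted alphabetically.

Answer: x=0

Derivation:
Step 1: thread B executes B1 (x = x * 2). Shared: x=10. PCs: A@0 B@1
Step 2: thread B executes B2 (x = x * 2). Shared: x=20. PCs: A@0 B@2
Step 3: thread A executes A1 (x = x + 3). Shared: x=23. PCs: A@1 B@2
Step 4: thread A executes A2 (x = 0). Shared: x=0. PCs: A@2 B@2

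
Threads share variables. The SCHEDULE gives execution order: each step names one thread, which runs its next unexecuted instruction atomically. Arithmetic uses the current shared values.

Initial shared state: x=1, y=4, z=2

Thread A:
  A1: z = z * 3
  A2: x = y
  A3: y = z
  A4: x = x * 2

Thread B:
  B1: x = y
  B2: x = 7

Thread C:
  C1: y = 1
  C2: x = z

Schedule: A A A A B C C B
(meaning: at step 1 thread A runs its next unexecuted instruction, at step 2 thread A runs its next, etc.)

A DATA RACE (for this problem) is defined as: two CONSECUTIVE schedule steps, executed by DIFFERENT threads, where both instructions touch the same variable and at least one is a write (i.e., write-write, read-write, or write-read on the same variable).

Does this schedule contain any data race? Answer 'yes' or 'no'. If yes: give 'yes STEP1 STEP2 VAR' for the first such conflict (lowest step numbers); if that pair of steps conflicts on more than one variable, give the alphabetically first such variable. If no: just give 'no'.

Answer: yes 4 5 x

Derivation:
Steps 1,2: same thread (A). No race.
Steps 2,3: same thread (A). No race.
Steps 3,4: same thread (A). No race.
Steps 4,5: A(x = x * 2) vs B(x = y). RACE on x (W-W).
Steps 5,6: B(x = y) vs C(y = 1). RACE on y (R-W).
Steps 6,7: same thread (C). No race.
Steps 7,8: C(x = z) vs B(x = 7). RACE on x (W-W).
First conflict at steps 4,5.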